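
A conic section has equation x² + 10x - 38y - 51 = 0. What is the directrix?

Only x is squared. Complete the square in x: (x + 5)² = 38(y + 2).
Vertex (-5, -2); 4p = 38 so p = 19/2. Opens up.
Directrix is the horizontal line y = k − p = -2 − (19/2) = -23/2.

y = -23/2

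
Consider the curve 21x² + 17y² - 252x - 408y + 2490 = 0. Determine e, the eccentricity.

Group the x- and y-terms: 21(x² - 12x) + 17(y² - 24y) = -2490
Completing the square gives 21(x - 6)² + 17(y - 12)² = -2490 + 756 + 2448 = 714.
Dividing both sides by 714: (x - 6)²/34 + (y - 12)²/42 = 1
Ellipse, center (6, 12), major axis vertical; a² = 42, b² = 34.
c² = a² - b² = 8, so c = 2√2.
e = c/a = 2√2/√42 = 2√21/21.

e = 2√21/21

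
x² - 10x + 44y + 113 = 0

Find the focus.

(5, -13)

Only x is squared. Complete the square in x: (x - 5)² = -44(y + 2).
Vertex (5, -2); 4p = -44 so p = -11. Opens down.
Focus is p units from the vertex along the axis: (h, k + p).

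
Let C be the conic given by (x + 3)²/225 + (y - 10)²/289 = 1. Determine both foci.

Center (-3, 10). The larger denominator 289 sits under the y-term, so the major axis is vertical; a² = 289, b² = 225.
c² = a² - b² = 289 - 225 = 64, so c = 8.
Foci lie on the vertical axis through the center: (h, k ± c).

(-3, 2) and (-3, 18)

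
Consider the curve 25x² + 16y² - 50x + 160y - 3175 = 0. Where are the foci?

(1, -14) and (1, 4)

Rearranging, 25(x² - 2x) + 16(y² + 10y) = 3175.
Completing the square gives 25(x - 1)² + 16(y + 5)² = 3175 + 25 + 400 = 3600.
Divide by 3600: (x - 1)²/144 + (y + 5)²/225 = 1
Ellipse, center (1, -5), major axis vertical; a² = 225, b² = 144.
c² = a² - b² = 225 - 144 = 81, so c = 9.
Foci lie on the vertical axis through the center: (h, k ± c).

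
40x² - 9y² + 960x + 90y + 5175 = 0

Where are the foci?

(-19, 5) and (-5, 5)

Group the x- and y-terms: 40(x² + 24x) -9(y² - 10y) = -5175
Completing the square gives 40(x + 12)² -9(y - 5)² = -5175 + 5760 - 225 = 360.
Dividing both sides by 360: (x + 12)²/9 - (y - 5)²/40 = 1
Hyperbola, center (-12, 5), transverse axis horizontal; a² = 9, b² = 40.
c² = a² + b² = 9 + 40 = 49, so c = 7.
Foci lie on the horizontal axis through the center: (h ± c, k).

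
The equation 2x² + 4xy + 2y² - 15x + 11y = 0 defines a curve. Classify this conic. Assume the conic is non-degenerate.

A = 2, B = 4, C = 2.
Discriminant B² − 4AC = 4² − 4·2·2 = 0.
B² − 4AC = 0 ⇒ parabola.

parabola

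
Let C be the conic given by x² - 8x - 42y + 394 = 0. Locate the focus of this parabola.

Only x is squared. Complete the square in x: (x - 4)² = 42(y - 9).
Vertex (4, 9); 4p = 42 so p = 21/2. Opens up.
Focus is p units from the vertex along the axis: (h, k + p).

(4, 39/2)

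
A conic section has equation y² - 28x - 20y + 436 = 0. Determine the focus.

(19, 10)

Only y is squared. Complete the square in y: (y - 10)² = 28(x - 12).
Vertex (12, 10); 4p = 28 so p = 7. Opens right.
Focus is p units from the vertex along the axis: (h + p, k).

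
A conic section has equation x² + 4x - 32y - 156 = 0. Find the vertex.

Only x is squared. Complete the square in x: (x + 2)² = 32(y + 5).
Vertex (-2, -5); 4p = 32 so p = 8. Opens up.

(-2, -5)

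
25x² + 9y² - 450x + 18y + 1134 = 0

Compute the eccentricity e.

e = 4/5

Rearranging, 25(x² - 18x) + 9(y² + 2y) = -1134.
Completing the square gives 25(x - 9)² + 9(y + 1)² = -1134 + 2025 + 9 = 900.
Divide through by 900 to get (x - 9)²/36 + (y + 1)²/100 = 1.
Ellipse, center (9, -1), major axis vertical; a² = 100, b² = 36.
c² = a² - b² = 64, so c = 8.
e = c/a = 8/10 = 4/5.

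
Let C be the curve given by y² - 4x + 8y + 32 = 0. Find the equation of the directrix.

Only y is squared. Complete the square in y: (y + 4)² = 4(x - 4).
Vertex (4, -4); 4p = 4 so p = 1. Opens right.
Directrix is the vertical line x = h − p = 4 − (1) = 3.

x = 3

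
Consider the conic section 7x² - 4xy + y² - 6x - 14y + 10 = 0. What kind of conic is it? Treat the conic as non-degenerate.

ellipse

A = 7, B = -4, C = 1.
Discriminant B² − 4AC = (-4)² − 4·7·1 = -12.
B² − 4AC < 0 ⇒ ellipse.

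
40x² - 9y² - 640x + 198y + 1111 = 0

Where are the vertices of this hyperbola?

Group the x- and y-terms: 40(x² - 16x) -9(y² - 22y) = -1111
Completing the square gives 40(x - 8)² -9(y - 11)² = -1111 + 2560 - 1089 = 360.
Divide through by 360 to get (x - 8)²/9 - (y - 11)²/40 = 1.
Hyperbola, center (8, 11), transverse axis horizontal; a² = 9, b² = 40.
a = 3. Vertices at (h ± a, k).

(5, 11) and (11, 11)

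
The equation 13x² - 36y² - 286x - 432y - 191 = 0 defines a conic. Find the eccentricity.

Group: 13(x² - 22x) -36(y² + 12y) = 191
Complete the square: 13(x - 11)² -36(y + 6)² = 191 + 1573 - 1296 = 468
Divide through by 468 to get (x - 11)²/36 - (y + 6)²/13 = 1.
Hyperbola, center (11, -6), transverse axis horizontal; a² = 36, b² = 13.
c² = a² + b² = 49, so c = 7.
e = c/a = 7/6.

e = 7/6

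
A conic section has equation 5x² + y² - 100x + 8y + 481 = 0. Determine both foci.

Collect terms: 5(x² - 20x) + (y² + 8y) = -481
Completing the square gives 5(x - 10)² + (y + 4)² = -481 + 500 + 16 = 35.
Dividing both sides by 35: (x - 10)²/7 + (y + 4)²/35 = 1
Ellipse, center (10, -4), major axis vertical; a² = 35, b² = 7.
c² = a² - b² = 35 - 7 = 28, so c = 2√7.
Foci lie on the vertical axis through the center: (h, k ± c).

(10, -4 - 2√7) and (10, -4 + 2√7)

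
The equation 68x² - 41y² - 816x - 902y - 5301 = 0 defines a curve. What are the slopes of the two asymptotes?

2√697/41 and -2√697/41

68(x² - 12x) -41(y² + 22y) = 5301
Complete the square: 68(x - 6)² -41(y + 11)² = 5301 + 2448 - 4961 = 2788
Divide through by 2788 to get (x - 6)²/41 - (y + 11)²/68 = 1.
Hyperbola, center (6, -11), transverse axis horizontal; a² = 41, b² = 68.
For a horizontal hyperbola the asymptotes have slope ±b/a.
Here that is ±2√17/√41 = ±2√697/41.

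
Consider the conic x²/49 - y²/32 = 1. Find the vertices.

Center (0, 0). The positive term is the x-term, so the transverse axis is horizontal; a² = 49, b² = 32.
a = 7. Vertices at (h ± a, k).

(-7, 0) and (7, 0)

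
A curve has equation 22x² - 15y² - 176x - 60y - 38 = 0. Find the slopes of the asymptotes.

Group: 22(x² - 8x) -15(y² + 4y) = 38
Complete the square: 22(x - 4)² -15(y + 2)² = 38 + 352 - 60 = 330
Dividing both sides by 330: (x - 4)²/15 - (y + 2)²/22 = 1
Hyperbola, center (4, -2), transverse axis horizontal; a² = 15, b² = 22.
For a horizontal hyperbola the asymptotes have slope ±b/a.
Here that is ±√22/√15 = ±√330/15.

√330/15 and -√330/15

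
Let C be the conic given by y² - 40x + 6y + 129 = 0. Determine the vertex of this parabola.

Only y is squared. Complete the square in y: (y + 3)² = 40(x - 3).
Vertex (3, -3); 4p = 40 so p = 10. Opens right.

(3, -3)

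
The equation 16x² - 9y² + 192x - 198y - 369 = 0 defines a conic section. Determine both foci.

(-6, -16) and (-6, -6)

Collect terms: 16(x² + 12x) -9(y² + 22y) = 369
16(x + 6)² -9(y + 11)² = 369 + 576 - 1089 = -144
Divide through by -144 to get (y + 11)²/16 - (x + 6)²/9 = 1.
Hyperbola, center (-6, -11), transverse axis vertical; a² = 16, b² = 9.
c² = a² + b² = 16 + 9 = 25, so c = 5.
Foci lie on the vertical axis through the center: (h, k ± c).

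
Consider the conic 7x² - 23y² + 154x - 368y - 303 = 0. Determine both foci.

(-11, -8 - 2√15) and (-11, -8 + 2√15)

Collect terms: 7(x² + 22x) -23(y² + 16y) = 303
Complete the square in x and y: 7(x + 11)² -23(y + 8)² = 303 + 847 - 1472 = -322
Divide by -322: (y + 8)²/14 - (x + 11)²/46 = 1
Hyperbola, center (-11, -8), transverse axis vertical; a² = 14, b² = 46.
c² = a² + b² = 14 + 46 = 60, so c = 2√15.
Foci lie on the vertical axis through the center: (h, k ± c).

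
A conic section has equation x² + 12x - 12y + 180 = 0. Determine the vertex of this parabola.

Only x is squared. Complete the square in x: (x + 6)² = 12(y - 12).
Vertex (-6, 12); 4p = 12 so p = 3. Opens up.

(-6, 12)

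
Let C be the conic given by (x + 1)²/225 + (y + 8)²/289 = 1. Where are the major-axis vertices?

(-1, -25) and (-1, 9)

Center (-1, -8). The larger denominator 289 sits under the y-term, so the major axis is vertical; a² = 289, b² = 225.
a = 17. Vertices at (h, k ± a).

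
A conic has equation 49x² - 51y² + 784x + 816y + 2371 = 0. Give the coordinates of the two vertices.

Rearranging, 49(x² + 16x) -51(y² - 16y) = -2371.
Complete the square: 49(x + 8)² -51(y - 8)² = -2371 + 3136 - 3264 = -2499
Divide by -2499: (y - 8)²/49 - (x + 8)²/51 = 1
Hyperbola, center (-8, 8), transverse axis vertical; a² = 49, b² = 51.
a = 7. Vertices at (h, k ± a).

(-8, 1) and (-8, 15)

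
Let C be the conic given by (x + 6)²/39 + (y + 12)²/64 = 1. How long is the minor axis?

2√39

Center (-6, -12). The larger denominator 64 sits under the y-term, so the major axis is vertical; a² = 64, b² = 39.
b² = 39 so b = √39; the minor axis has length 2b = 2√39.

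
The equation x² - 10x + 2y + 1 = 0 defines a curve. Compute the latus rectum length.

2

Only x is squared. Complete the square in x: (x - 5)² = -2(y - 12).
Vertex (5, 12); 4p = -2 so p = -1/2. Opens down.
Latus rectum length = |4p| = 2.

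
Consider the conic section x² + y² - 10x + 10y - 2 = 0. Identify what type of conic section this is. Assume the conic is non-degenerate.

No xy term. Coefficients of x² and y² are A = 1, C = 1.
A = C (same sign) ⇒ circle.

circle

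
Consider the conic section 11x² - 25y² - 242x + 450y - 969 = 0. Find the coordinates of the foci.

Rearranging, 11(x² - 22x) -25(y² - 18y) = 969.
Complete the square: 11(x - 11)² -25(y - 9)² = 969 + 1331 - 2025 = 275
Divide by 275: (x - 11)²/25 - (y - 9)²/11 = 1
Hyperbola, center (11, 9), transverse axis horizontal; a² = 25, b² = 11.
c² = a² + b² = 25 + 11 = 36, so c = 6.
Foci lie on the horizontal axis through the center: (h ± c, k).

(5, 9) and (17, 9)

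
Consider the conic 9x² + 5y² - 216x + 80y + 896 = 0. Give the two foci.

(12, -16) and (12, 0)

Collect terms: 9(x² - 24x) + 5(y² + 16y) = -896
Completing the square gives 9(x - 12)² + 5(y + 8)² = -896 + 1296 + 320 = 720.
Dividing both sides by 720: (x - 12)²/80 + (y + 8)²/144 = 1
Ellipse, center (12, -8), major axis vertical; a² = 144, b² = 80.
c² = a² - b² = 144 - 80 = 64, so c = 8.
Foci lie on the vertical axis through the center: (h, k ± c).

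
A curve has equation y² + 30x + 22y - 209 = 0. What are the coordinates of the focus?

(7/2, -11)

Only y is squared. Complete the square in y: (y + 11)² = -30(x - 11).
Vertex (11, -11); 4p = -30 so p = -15/2. Opens left.
Focus is p units from the vertex along the axis: (h + p, k).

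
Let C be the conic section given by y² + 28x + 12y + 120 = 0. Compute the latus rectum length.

28

Only y is squared. Complete the square in y: (y + 6)² = -28(x + 3).
Vertex (-3, -6); 4p = -28 so p = -7. Opens left.
Latus rectum length = |4p| = 28.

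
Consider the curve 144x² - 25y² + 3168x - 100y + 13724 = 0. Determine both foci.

(-24, -2) and (2, -2)

Group: 144(x² + 22x) -25(y² + 4y) = -13724
144(x + 11)² -25(y + 2)² = -13724 + 17424 - 100 = 3600
Divide through by 3600 to get (x + 11)²/25 - (y + 2)²/144 = 1.
Hyperbola, center (-11, -2), transverse axis horizontal; a² = 25, b² = 144.
c² = a² + b² = 25 + 144 = 169, so c = 13.
Foci lie on the horizontal axis through the center: (h ± c, k).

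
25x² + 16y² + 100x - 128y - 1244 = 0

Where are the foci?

(-2, -2) and (-2, 10)

Group: 25(x² + 4x) + 16(y² - 8y) = 1244
Complete the square in x and y: 25(x + 2)² + 16(y - 4)² = 1244 + 100 + 256 = 1600
Divide through by 1600 to get (x + 2)²/64 + (y - 4)²/100 = 1.
Ellipse, center (-2, 4), major axis vertical; a² = 100, b² = 64.
c² = a² - b² = 100 - 64 = 36, so c = 6.
Foci lie on the vertical axis through the center: (h, k ± c).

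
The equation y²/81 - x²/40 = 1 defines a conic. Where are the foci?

(0, -11) and (0, 11)

Center (0, 0). The positive term is the y-term, so the transverse axis is vertical; a² = 81, b² = 40.
c² = a² + b² = 81 + 40 = 121, so c = 11.
Foci lie on the vertical axis through the center: (h, k ± c).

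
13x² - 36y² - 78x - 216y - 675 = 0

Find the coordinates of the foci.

Collect terms: 13(x² - 6x) -36(y² + 6y) = 675
Complete the square in x and y: 13(x - 3)² -36(y + 3)² = 675 + 117 - 324 = 468
Dividing both sides by 468: (x - 3)²/36 - (y + 3)²/13 = 1
Hyperbola, center (3, -3), transverse axis horizontal; a² = 36, b² = 13.
c² = a² + b² = 36 + 13 = 49, so c = 7.
Foci lie on the horizontal axis through the center: (h ± c, k).

(-4, -3) and (10, -3)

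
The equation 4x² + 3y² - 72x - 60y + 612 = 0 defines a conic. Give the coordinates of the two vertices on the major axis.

(9, 8) and (9, 12)

Group the x- and y-terms: 4(x² - 18x) + 3(y² - 20y) = -612
Complete the square: 4(x - 9)² + 3(y - 10)² = -612 + 324 + 300 = 12
Divide through by 12 to get (x - 9)²/3 + (y - 10)²/4 = 1.
Ellipse, center (9, 10), major axis vertical; a² = 4, b² = 3.
a = 2. Vertices at (h, k ± a).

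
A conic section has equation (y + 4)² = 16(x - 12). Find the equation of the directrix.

Vertex (12, -4); 4p = 16 so p = 4. Opens right.
Directrix is the vertical line x = h − p = 12 − (4) = 8.

x = 8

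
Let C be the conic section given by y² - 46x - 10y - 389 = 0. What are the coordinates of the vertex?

(-9, 5)

Only y is squared. Complete the square in y: (y - 5)² = 46(x + 9).
Vertex (-9, 5); 4p = 46 so p = 23/2. Opens right.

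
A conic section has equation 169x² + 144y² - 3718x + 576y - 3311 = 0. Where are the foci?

(11, -7) and (11, 3)

169(x² - 22x) + 144(y² + 4y) = 3311
169(x - 11)² + 144(y + 2)² = 3311 + 20449 + 576 = 24336
Divide by 24336: (x - 11)²/144 + (y + 2)²/169 = 1
Ellipse, center (11, -2), major axis vertical; a² = 169, b² = 144.
c² = a² - b² = 169 - 144 = 25, so c = 5.
Foci lie on the vertical axis through the center: (h, k ± c).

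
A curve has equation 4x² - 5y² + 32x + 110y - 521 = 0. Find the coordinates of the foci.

(-4, 8) and (-4, 14)

4(x² + 8x) -5(y² - 22y) = 521
4(x + 4)² -5(y - 11)² = 521 + 64 - 605 = -20
Dividing both sides by -20: (y - 11)²/4 - (x + 4)²/5 = 1
Hyperbola, center (-4, 11), transverse axis vertical; a² = 4, b² = 5.
c² = a² + b² = 4 + 5 = 9, so c = 3.
Foci lie on the vertical axis through the center: (h, k ± c).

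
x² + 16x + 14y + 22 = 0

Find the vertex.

Only x is squared. Complete the square in x: (x + 8)² = -14(y - 3).
Vertex (-8, 3); 4p = -14 so p = -7/2. Opens down.

(-8, 3)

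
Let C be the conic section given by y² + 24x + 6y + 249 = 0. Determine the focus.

(-16, -3)

Only y is squared. Complete the square in y: (y + 3)² = -24(x + 10).
Vertex (-10, -3); 4p = -24 so p = -6. Opens left.
Focus is p units from the vertex along the axis: (h + p, k).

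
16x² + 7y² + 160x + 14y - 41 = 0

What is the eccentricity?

Group: 16(x² + 10x) + 7(y² + 2y) = 41
16(x + 5)² + 7(y + 1)² = 41 + 400 + 7 = 448
Dividing both sides by 448: (x + 5)²/28 + (y + 1)²/64 = 1
Ellipse, center (-5, -1), major axis vertical; a² = 64, b² = 28.
c² = a² - b² = 36, so c = 6.
e = c/a = 6/8 = 3/4.

e = 3/4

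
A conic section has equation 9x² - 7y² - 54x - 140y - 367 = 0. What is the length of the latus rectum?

Collect terms: 9(x² - 6x) -7(y² + 20y) = 367
Complete the square: 9(x - 3)² -7(y + 10)² = 367 + 81 - 700 = -252
Divide through by -252 to get (y + 10)²/36 - (x - 3)²/28 = 1.
Hyperbola, center (3, -10), transverse axis vertical; a² = 36, b² = 28.
Latus rectum length = 2b²/a = 2·28/6 = 28/3.

28/3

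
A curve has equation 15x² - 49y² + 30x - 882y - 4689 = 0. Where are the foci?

(-9, -9) and (7, -9)

Group: 15(x² + 2x) -49(y² + 18y) = 4689
15(x + 1)² -49(y + 9)² = 4689 + 15 - 3969 = 735
Divide by 735: (x + 1)²/49 - (y + 9)²/15 = 1
Hyperbola, center (-1, -9), transverse axis horizontal; a² = 49, b² = 15.
c² = a² + b² = 49 + 15 = 64, so c = 8.
Foci lie on the horizontal axis through the center: (h ± c, k).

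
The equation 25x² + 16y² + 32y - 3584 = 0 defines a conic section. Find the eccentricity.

Collect terms: 25x² + 16(y² + 2y) = 3584
Complete the square: 25x² + 16(y + 1)² = 3584 + 0 + 16 = 3600
Divide by 3600: x²/144 + (y + 1)²/225 = 1
Ellipse, center (0, -1), major axis vertical; a² = 225, b² = 144.
c² = a² - b² = 81, so c = 9.
e = c/a = 9/15 = 3/5.

e = 3/5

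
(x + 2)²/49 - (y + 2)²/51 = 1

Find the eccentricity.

Center (-2, -2). The positive term is the x-term, so the transverse axis is horizontal; a² = 49, b² = 51.
c² = a² + b² = 100, so c = 10.
e = c/a = 10/7.

e = 10/7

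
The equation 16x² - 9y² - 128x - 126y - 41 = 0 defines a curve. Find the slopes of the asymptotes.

Group: 16(x² - 8x) -9(y² + 14y) = 41
Completing the square gives 16(x - 4)² -9(y + 7)² = 41 + 256 - 441 = -144.
Divide by -144: (y + 7)²/16 - (x - 4)²/9 = 1
Hyperbola, center (4, -7), transverse axis vertical; a² = 16, b² = 9.
For a vertical hyperbola the asymptotes have slope ±a/b.
Here that is ±4/3.

4/3 and -4/3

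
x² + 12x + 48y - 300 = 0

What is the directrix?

y = 19

Only x is squared. Complete the square in x: (x + 6)² = -48(y - 7).
Vertex (-6, 7); 4p = -48 so p = -12. Opens down.
Directrix is the horizontal line y = k − p = 7 − (-12) = 19.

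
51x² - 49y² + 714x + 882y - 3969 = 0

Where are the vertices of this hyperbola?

Group the x- and y-terms: 51(x² + 14x) -49(y² - 18y) = 3969
51(x + 7)² -49(y - 9)² = 3969 + 2499 - 3969 = 2499
Divide through by 2499 to get (x + 7)²/49 - (y - 9)²/51 = 1.
Hyperbola, center (-7, 9), transverse axis horizontal; a² = 49, b² = 51.
a = 7. Vertices at (h ± a, k).

(-14, 9) and (0, 9)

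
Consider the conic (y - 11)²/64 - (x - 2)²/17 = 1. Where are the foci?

(2, 2) and (2, 20)

Center (2, 11). The positive term is the y-term, so the transverse axis is vertical; a² = 64, b² = 17.
c² = a² + b² = 64 + 17 = 81, so c = 9.
Foci lie on the vertical axis through the center: (h, k ± c).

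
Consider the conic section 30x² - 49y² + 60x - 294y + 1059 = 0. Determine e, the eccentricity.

30(x² + 2x) -49(y² + 6y) = -1059
Complete the square in x and y: 30(x + 1)² -49(y + 3)² = -1059 + 30 - 441 = -1470
Divide by -1470: (y + 3)²/30 - (x + 1)²/49 = 1
Hyperbola, center (-1, -3), transverse axis vertical; a² = 30, b² = 49.
c² = a² + b² = 79, so c = √79.
e = c/a = √79/√30 = √2370/30.

e = √2370/30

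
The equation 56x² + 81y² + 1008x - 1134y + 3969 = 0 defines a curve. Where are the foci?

Collect terms: 56(x² + 18x) + 81(y² - 14y) = -3969
Completing the square gives 56(x + 9)² + 81(y - 7)² = -3969 + 4536 + 3969 = 4536.
Dividing both sides by 4536: (x + 9)²/81 + (y - 7)²/56 = 1
Ellipse, center (-9, 7), major axis horizontal; a² = 81, b² = 56.
c² = a² - b² = 81 - 56 = 25, so c = 5.
Foci lie on the horizontal axis through the center: (h ± c, k).

(-14, 7) and (-4, 7)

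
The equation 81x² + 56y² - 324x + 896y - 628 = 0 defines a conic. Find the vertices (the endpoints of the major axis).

Rearranging, 81(x² - 4x) + 56(y² + 16y) = 628.
Complete the square in x and y: 81(x - 2)² + 56(y + 8)² = 628 + 324 + 3584 = 4536
Divide through by 4536 to get (x - 2)²/56 + (y + 8)²/81 = 1.
Ellipse, center (2, -8), major axis vertical; a² = 81, b² = 56.
a = 9. Vertices at (h, k ± a).

(2, -17) and (2, 1)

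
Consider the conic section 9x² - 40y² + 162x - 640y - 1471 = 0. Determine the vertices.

(-9, -11) and (-9, -5)

Rearranging, 9(x² + 18x) -40(y² + 16y) = 1471.
Complete the square: 9(x + 9)² -40(y + 8)² = 1471 + 729 - 2560 = -360
Divide by -360: (y + 8)²/9 - (x + 9)²/40 = 1
Hyperbola, center (-9, -8), transverse axis vertical; a² = 9, b² = 40.
a = 3. Vertices at (h, k ± a).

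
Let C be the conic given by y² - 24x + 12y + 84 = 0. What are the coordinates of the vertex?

(2, -6)

Only y is squared. Complete the square in y: (y + 6)² = 24(x - 2).
Vertex (2, -6); 4p = 24 so p = 6. Opens right.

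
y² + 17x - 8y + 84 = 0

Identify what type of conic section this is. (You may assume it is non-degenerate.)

No xy term. Coefficients of x² and y² are A = 0, C = 1.
Exactly one squared variable ⇒ parabola.

parabola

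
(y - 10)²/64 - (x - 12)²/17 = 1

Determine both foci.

Center (12, 10). The positive term is the y-term, so the transverse axis is vertical; a² = 64, b² = 17.
c² = a² + b² = 64 + 17 = 81, so c = 9.
Foci lie on the vertical axis through the center: (h, k ± c).

(12, 1) and (12, 19)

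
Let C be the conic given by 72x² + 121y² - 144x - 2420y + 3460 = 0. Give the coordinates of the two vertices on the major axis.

Group the x- and y-terms: 72(x² - 2x) + 121(y² - 20y) = -3460
72(x - 1)² + 121(y - 10)² = -3460 + 72 + 12100 = 8712
Divide through by 8712 to get (x - 1)²/121 + (y - 10)²/72 = 1.
Ellipse, center (1, 10), major axis horizontal; a² = 121, b² = 72.
a = 11. Vertices at (h ± a, k).

(-10, 10) and (12, 10)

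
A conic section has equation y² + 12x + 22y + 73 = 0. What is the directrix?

Only y is squared. Complete the square in y: (y + 11)² = -12(x - 4).
Vertex (4, -11); 4p = -12 so p = -3. Opens left.
Directrix is the vertical line x = h − p = 4 − (-3) = 7.

x = 7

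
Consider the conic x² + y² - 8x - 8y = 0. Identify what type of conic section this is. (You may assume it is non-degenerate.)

No xy term. Coefficients of x² and y² are A = 1, C = 1.
A = C (same sign) ⇒ circle.

circle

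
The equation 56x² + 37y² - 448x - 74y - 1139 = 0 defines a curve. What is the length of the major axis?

4√14

Collect terms: 56(x² - 8x) + 37(y² - 2y) = 1139
Complete the square: 56(x - 4)² + 37(y - 1)² = 1139 + 896 + 37 = 2072
Divide by 2072: (x - 4)²/37 + (y - 1)²/56 = 1
Ellipse, center (4, 1), major axis vertical; a² = 56, b² = 37.
a² = 56 so a = 2√14; the major axis has length 2a = 4√14.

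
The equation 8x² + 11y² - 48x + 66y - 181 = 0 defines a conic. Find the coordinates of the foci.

Collect terms: 8(x² - 6x) + 11(y² + 6y) = 181
Completing the square gives 8(x - 3)² + 11(y + 3)² = 181 + 72 + 99 = 352.
Divide by 352: (x - 3)²/44 + (y + 3)²/32 = 1
Ellipse, center (3, -3), major axis horizontal; a² = 44, b² = 32.
c² = a² - b² = 44 - 32 = 12, so c = 2√3.
Foci lie on the horizontal axis through the center: (h ± c, k).

(3 - 2√3, -3) and (3 + 2√3, -3)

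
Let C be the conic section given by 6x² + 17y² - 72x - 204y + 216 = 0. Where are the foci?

Collect terms: 6(x² - 12x) + 17(y² - 12y) = -216
Complete the square: 6(x - 6)² + 17(y - 6)² = -216 + 216 + 612 = 612
Divide by 612: (x - 6)²/102 + (y - 6)²/36 = 1
Ellipse, center (6, 6), major axis horizontal; a² = 102, b² = 36.
c² = a² - b² = 102 - 36 = 66, so c = √66.
Foci lie on the horizontal axis through the center: (h ± c, k).

(6 - √66, 6) and (6 + √66, 6)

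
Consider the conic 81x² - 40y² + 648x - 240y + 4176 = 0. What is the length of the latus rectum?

80/9

Collect terms: 81(x² + 8x) -40(y² + 6y) = -4176
Completing the square gives 81(x + 4)² -40(y + 3)² = -4176 + 1296 - 360 = -3240.
Divide through by -3240 to get (y + 3)²/81 - (x + 4)²/40 = 1.
Hyperbola, center (-4, -3), transverse axis vertical; a² = 81, b² = 40.
Latus rectum length = 2b²/a = 2·40/9 = 80/9.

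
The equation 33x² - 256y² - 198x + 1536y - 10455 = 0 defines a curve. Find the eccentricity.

e = 17/16

Rearranging, 33(x² - 6x) -256(y² - 6y) = 10455.
Completing the square gives 33(x - 3)² -256(y - 3)² = 10455 + 297 - 2304 = 8448.
Divide by 8448: (x - 3)²/256 - (y - 3)²/33 = 1
Hyperbola, center (3, 3), transverse axis horizontal; a² = 256, b² = 33.
c² = a² + b² = 289, so c = 17.
e = c/a = 17/16.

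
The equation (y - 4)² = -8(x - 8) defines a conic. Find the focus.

Vertex (8, 4); 4p = -8 so p = -2. Opens left.
Focus is p units from the vertex along the axis: (h + p, k).

(6, 4)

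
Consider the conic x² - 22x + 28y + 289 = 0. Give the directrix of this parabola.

y = 1

Only x is squared. Complete the square in x: (x - 11)² = -28(y + 6).
Vertex (11, -6); 4p = -28 so p = -7. Opens down.
Directrix is the horizontal line y = k − p = -6 − (-7) = 1.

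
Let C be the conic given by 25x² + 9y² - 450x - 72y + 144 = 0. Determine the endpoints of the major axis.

(9, -11) and (9, 19)

Collect terms: 25(x² - 18x) + 9(y² - 8y) = -144
Completing the square gives 25(x - 9)² + 9(y - 4)² = -144 + 2025 + 144 = 2025.
Divide through by 2025 to get (x - 9)²/81 + (y - 4)²/225 = 1.
Ellipse, center (9, 4), major axis vertical; a² = 225, b² = 81.
a = 15. Vertices at (h, k ± a).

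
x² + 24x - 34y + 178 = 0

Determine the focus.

(-12, 19/2)

Only x is squared. Complete the square in x: (x + 12)² = 34(y - 1).
Vertex (-12, 1); 4p = 34 so p = 17/2. Opens up.
Focus is p units from the vertex along the axis: (h, k + p).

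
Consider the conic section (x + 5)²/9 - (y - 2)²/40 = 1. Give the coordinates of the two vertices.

Center (-5, 2). The positive term is the x-term, so the transverse axis is horizontal; a² = 9, b² = 40.
a = 3. Vertices at (h ± a, k).

(-8, 2) and (-2, 2)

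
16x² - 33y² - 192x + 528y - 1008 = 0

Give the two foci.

(6, 1) and (6, 15)

Group the x- and y-terms: 16(x² - 12x) -33(y² - 16y) = 1008
Completing the square gives 16(x - 6)² -33(y - 8)² = 1008 + 576 - 2112 = -528.
Dividing both sides by -528: (y - 8)²/16 - (x - 6)²/33 = 1
Hyperbola, center (6, 8), transverse axis vertical; a² = 16, b² = 33.
c² = a² + b² = 16 + 33 = 49, so c = 7.
Foci lie on the vertical axis through the center: (h, k ± c).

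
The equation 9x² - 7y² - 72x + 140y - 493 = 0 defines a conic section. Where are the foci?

9(x² - 8x) -7(y² - 20y) = 493
9(x - 4)² -7(y - 10)² = 493 + 144 - 700 = -63
Divide through by -63 to get (y - 10)²/9 - (x - 4)²/7 = 1.
Hyperbola, center (4, 10), transverse axis vertical; a² = 9, b² = 7.
c² = a² + b² = 9 + 7 = 16, so c = 4.
Foci lie on the vertical axis through the center: (h, k ± c).

(4, 6) and (4, 14)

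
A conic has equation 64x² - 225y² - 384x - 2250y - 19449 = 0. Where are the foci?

(-14, -5) and (20, -5)

Collect terms: 64(x² - 6x) -225(y² + 10y) = 19449
64(x - 3)² -225(y + 5)² = 19449 + 576 - 5625 = 14400
Divide through by 14400 to get (x - 3)²/225 - (y + 5)²/64 = 1.
Hyperbola, center (3, -5), transverse axis horizontal; a² = 225, b² = 64.
c² = a² + b² = 225 + 64 = 289, so c = 17.
Foci lie on the horizontal axis through the center: (h ± c, k).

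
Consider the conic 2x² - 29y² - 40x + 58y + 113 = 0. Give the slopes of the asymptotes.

Rearranging, 2(x² - 20x) -29(y² - 2y) = -113.
Completing the square gives 2(x - 10)² -29(y - 1)² = -113 + 200 - 29 = 58.
Divide through by 58 to get (x - 10)²/29 - (y - 1)²/2 = 1.
Hyperbola, center (10, 1), transverse axis horizontal; a² = 29, b² = 2.
For a horizontal hyperbola the asymptotes have slope ±b/a.
Here that is ±√2/√29 = ±√58/29.

√58/29 and -√58/29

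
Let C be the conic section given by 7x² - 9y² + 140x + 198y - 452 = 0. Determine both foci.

(-14, 11) and (-6, 11)

Group: 7(x² + 20x) -9(y² - 22y) = 452
7(x + 10)² -9(y - 11)² = 452 + 700 - 1089 = 63
Divide through by 63 to get (x + 10)²/9 - (y - 11)²/7 = 1.
Hyperbola, center (-10, 11), transverse axis horizontal; a² = 9, b² = 7.
c² = a² + b² = 9 + 7 = 16, so c = 4.
Foci lie on the horizontal axis through the center: (h ± c, k).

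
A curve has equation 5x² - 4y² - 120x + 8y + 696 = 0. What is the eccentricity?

e = 3/2

Group: 5(x² - 24x) -4(y² - 2y) = -696
Complete the square in x and y: 5(x - 12)² -4(y - 1)² = -696 + 720 - 4 = 20
Dividing both sides by 20: (x - 12)²/4 - (y - 1)²/5 = 1
Hyperbola, center (12, 1), transverse axis horizontal; a² = 4, b² = 5.
c² = a² + b² = 9, so c = 3.
e = c/a = 3/2.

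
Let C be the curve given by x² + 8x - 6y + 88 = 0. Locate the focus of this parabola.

Only x is squared. Complete the square in x: (x + 4)² = 6(y - 12).
Vertex (-4, 12); 4p = 6 so p = 3/2. Opens up.
Focus is p units from the vertex along the axis: (h, k + p).

(-4, 27/2)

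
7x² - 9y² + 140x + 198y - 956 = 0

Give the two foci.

(-22, 11) and (2, 11)

Rearranging, 7(x² + 20x) -9(y² - 22y) = 956.
Complete the square: 7(x + 10)² -9(y - 11)² = 956 + 700 - 1089 = 567
Divide by 567: (x + 10)²/81 - (y - 11)²/63 = 1
Hyperbola, center (-10, 11), transverse axis horizontal; a² = 81, b² = 63.
c² = a² + b² = 81 + 63 = 144, so c = 12.
Foci lie on the horizontal axis through the center: (h ± c, k).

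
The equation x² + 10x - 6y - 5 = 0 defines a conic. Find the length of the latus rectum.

Only x is squared. Complete the square in x: (x + 5)² = 6(y + 5).
Vertex (-5, -5); 4p = 6 so p = 3/2. Opens up.
Latus rectum length = |4p| = 6.

6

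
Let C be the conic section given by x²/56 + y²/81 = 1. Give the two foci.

Center (0, 0). The larger denominator 81 sits under the y-term, so the major axis is vertical; a² = 81, b² = 56.
c² = a² - b² = 81 - 56 = 25, so c = 5.
Foci lie on the vertical axis through the center: (h, k ± c).

(0, -5) and (0, 5)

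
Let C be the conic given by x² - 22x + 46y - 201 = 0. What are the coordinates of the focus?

Only x is squared. Complete the square in x: (x - 11)² = -46(y - 7).
Vertex (11, 7); 4p = -46 so p = -23/2. Opens down.
Focus is p units from the vertex along the axis: (h, k + p).

(11, -9/2)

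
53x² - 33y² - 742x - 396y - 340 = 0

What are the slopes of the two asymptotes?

√1749/33 and -√1749/33

Rearranging, 53(x² - 14x) -33(y² + 12y) = 340.
53(x - 7)² -33(y + 6)² = 340 + 2597 - 1188 = 1749
Divide through by 1749 to get (x - 7)²/33 - (y + 6)²/53 = 1.
Hyperbola, center (7, -6), transverse axis horizontal; a² = 33, b² = 53.
For a horizontal hyperbola the asymptotes have slope ±b/a.
Here that is ±√53/√33 = ±√1749/33.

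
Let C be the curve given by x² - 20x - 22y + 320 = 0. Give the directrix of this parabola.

Only x is squared. Complete the square in x: (x - 10)² = 22(y - 10).
Vertex (10, 10); 4p = 22 so p = 11/2. Opens up.
Directrix is the horizontal line y = k − p = 10 − (11/2) = 9/2.

y = 9/2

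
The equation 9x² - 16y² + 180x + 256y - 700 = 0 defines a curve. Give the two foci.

Group the x- and y-terms: 9(x² + 20x) -16(y² - 16y) = 700
Completing the square gives 9(x + 10)² -16(y - 8)² = 700 + 900 - 1024 = 576.
Divide by 576: (x + 10)²/64 - (y - 8)²/36 = 1
Hyperbola, center (-10, 8), transverse axis horizontal; a² = 64, b² = 36.
c² = a² + b² = 64 + 36 = 100, so c = 10.
Foci lie on the horizontal axis through the center: (h ± c, k).

(-20, 8) and (0, 8)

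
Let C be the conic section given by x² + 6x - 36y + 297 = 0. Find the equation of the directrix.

Only x is squared. Complete the square in x: (x + 3)² = 36(y - 8).
Vertex (-3, 8); 4p = 36 so p = 9. Opens up.
Directrix is the horizontal line y = k − p = 8 − (9) = -1.

y = -1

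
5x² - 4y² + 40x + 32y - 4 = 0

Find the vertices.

(-6, 4) and (-2, 4)

5(x² + 8x) -4(y² - 8y) = 4
5(x + 4)² -4(y - 4)² = 4 + 80 - 64 = 20
Dividing both sides by 20: (x + 4)²/4 - (y - 4)²/5 = 1
Hyperbola, center (-4, 4), transverse axis horizontal; a² = 4, b² = 5.
a = 2. Vertices at (h ± a, k).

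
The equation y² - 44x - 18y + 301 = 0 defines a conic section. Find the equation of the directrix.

x = -6

Only y is squared. Complete the square in y: (y - 9)² = 44(x - 5).
Vertex (5, 9); 4p = 44 so p = 11. Opens right.
Directrix is the vertical line x = h − p = 5 − (11) = -6.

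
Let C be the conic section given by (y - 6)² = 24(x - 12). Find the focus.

Vertex (12, 6); 4p = 24 so p = 6. Opens right.
Focus is p units from the vertex along the axis: (h + p, k).

(18, 6)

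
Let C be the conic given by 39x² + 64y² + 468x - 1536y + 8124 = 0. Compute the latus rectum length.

Group: 39(x² + 12x) + 64(y² - 24y) = -8124
Complete the square: 39(x + 6)² + 64(y - 12)² = -8124 + 1404 + 9216 = 2496
Divide by 2496: (x + 6)²/64 + (y - 12)²/39 = 1
Ellipse, center (-6, 12), major axis horizontal; a² = 64, b² = 39.
Latus rectum length = 2b²/a = 2·39/8 = 39/4.

39/4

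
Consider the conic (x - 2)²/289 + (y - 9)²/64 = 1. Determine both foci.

(-13, 9) and (17, 9)

Center (2, 9). The larger denominator 289 sits under the x-term, so the major axis is horizontal; a² = 289, b² = 64.
c² = a² - b² = 289 - 64 = 225, so c = 15.
Foci lie on the horizontal axis through the center: (h ± c, k).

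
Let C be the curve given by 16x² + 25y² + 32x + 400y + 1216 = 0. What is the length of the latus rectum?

Rearranging, 16(x² + 2x) + 25(y² + 16y) = -1216.
16(x + 1)² + 25(y + 8)² = -1216 + 16 + 1600 = 400
Divide by 400: (x + 1)²/25 + (y + 8)²/16 = 1
Ellipse, center (-1, -8), major axis horizontal; a² = 25, b² = 16.
Latus rectum length = 2b²/a = 2·16/5 = 32/5.

32/5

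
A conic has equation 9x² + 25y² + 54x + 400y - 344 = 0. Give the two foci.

9(x² + 6x) + 25(y² + 16y) = 344
9(x + 3)² + 25(y + 8)² = 344 + 81 + 1600 = 2025
Divide by 2025: (x + 3)²/225 + (y + 8)²/81 = 1
Ellipse, center (-3, -8), major axis horizontal; a² = 225, b² = 81.
c² = a² - b² = 225 - 81 = 144, so c = 12.
Foci lie on the horizontal axis through the center: (h ± c, k).

(-15, -8) and (9, -8)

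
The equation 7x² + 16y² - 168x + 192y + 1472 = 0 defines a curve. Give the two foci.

(9, -6) and (15, -6)

Rearranging, 7(x² - 24x) + 16(y² + 12y) = -1472.
Complete the square: 7(x - 12)² + 16(y + 6)² = -1472 + 1008 + 576 = 112
Divide through by 112 to get (x - 12)²/16 + (y + 6)²/7 = 1.
Ellipse, center (12, -6), major axis horizontal; a² = 16, b² = 7.
c² = a² - b² = 16 - 7 = 9, so c = 3.
Foci lie on the horizontal axis through the center: (h ± c, k).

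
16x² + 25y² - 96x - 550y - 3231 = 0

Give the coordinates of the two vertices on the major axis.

(-17, 11) and (23, 11)

Group: 16(x² - 6x) + 25(y² - 22y) = 3231
Completing the square gives 16(x - 3)² + 25(y - 11)² = 3231 + 144 + 3025 = 6400.
Divide by 6400: (x - 3)²/400 + (y - 11)²/256 = 1
Ellipse, center (3, 11), major axis horizontal; a² = 400, b² = 256.
a = 20. Vertices at (h ± a, k).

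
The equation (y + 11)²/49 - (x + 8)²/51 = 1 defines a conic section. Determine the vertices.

Center (-8, -11). The positive term is the y-term, so the transverse axis is vertical; a² = 49, b² = 51.
a = 7. Vertices at (h, k ± a).

(-8, -18) and (-8, -4)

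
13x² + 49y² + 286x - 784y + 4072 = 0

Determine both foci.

Collect terms: 13(x² + 22x) + 49(y² - 16y) = -4072
Complete the square: 13(x + 11)² + 49(y - 8)² = -4072 + 1573 + 3136 = 637
Dividing both sides by 637: (x + 11)²/49 + (y - 8)²/13 = 1
Ellipse, center (-11, 8), major axis horizontal; a² = 49, b² = 13.
c² = a² - b² = 49 - 13 = 36, so c = 6.
Foci lie on the horizontal axis through the center: (h ± c, k).

(-17, 8) and (-5, 8)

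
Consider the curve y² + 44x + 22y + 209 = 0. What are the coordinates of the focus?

Only y is squared. Complete the square in y: (y + 11)² = -44(x + 2).
Vertex (-2, -11); 4p = -44 so p = -11. Opens left.
Focus is p units from the vertex along the axis: (h + p, k).

(-13, -11)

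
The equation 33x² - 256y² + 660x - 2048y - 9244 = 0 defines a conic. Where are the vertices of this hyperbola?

33(x² + 20x) -256(y² + 8y) = 9244
33(x + 10)² -256(y + 4)² = 9244 + 3300 - 4096 = 8448
Dividing both sides by 8448: (x + 10)²/256 - (y + 4)²/33 = 1
Hyperbola, center (-10, -4), transverse axis horizontal; a² = 256, b² = 33.
a = 16. Vertices at (h ± a, k).

(-26, -4) and (6, -4)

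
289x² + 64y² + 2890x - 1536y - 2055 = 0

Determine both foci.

(-5, -3) and (-5, 27)

Group: 289(x² + 10x) + 64(y² - 24y) = 2055
Complete the square: 289(x + 5)² + 64(y - 12)² = 2055 + 7225 + 9216 = 18496
Dividing both sides by 18496: (x + 5)²/64 + (y - 12)²/289 = 1
Ellipse, center (-5, 12), major axis vertical; a² = 289, b² = 64.
c² = a² - b² = 289 - 64 = 225, so c = 15.
Foci lie on the vertical axis through the center: (h, k ± c).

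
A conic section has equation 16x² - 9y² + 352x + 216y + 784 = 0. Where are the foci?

Rearranging, 16(x² + 22x) -9(y² - 24y) = -784.
Complete the square in x and y: 16(x + 11)² -9(y - 12)² = -784 + 1936 - 1296 = -144
Dividing both sides by -144: (y - 12)²/16 - (x + 11)²/9 = 1
Hyperbola, center (-11, 12), transverse axis vertical; a² = 16, b² = 9.
c² = a² + b² = 16 + 9 = 25, so c = 5.
Foci lie on the vertical axis through the center: (h, k ± c).

(-11, 7) and (-11, 17)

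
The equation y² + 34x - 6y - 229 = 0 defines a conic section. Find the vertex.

(7, 3)

Only y is squared. Complete the square in y: (y - 3)² = -34(x - 7).
Vertex (7, 3); 4p = -34 so p = -17/2. Opens left.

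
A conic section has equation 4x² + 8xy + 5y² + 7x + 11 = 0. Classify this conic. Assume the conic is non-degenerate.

A = 4, B = 8, C = 5.
Discriminant B² − 4AC = 8² − 4·4·5 = -16.
B² − 4AC < 0 ⇒ ellipse.

ellipse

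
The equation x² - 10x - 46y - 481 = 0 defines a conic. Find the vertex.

Only x is squared. Complete the square in x: (x - 5)² = 46(y + 11).
Vertex (5, -11); 4p = 46 so p = 23/2. Opens up.

(5, -11)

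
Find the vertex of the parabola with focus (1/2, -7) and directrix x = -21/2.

(-5, -7)

The vertex is the midpoint between the focus and the directrix along the axis of symmetry.
Axis is horizontal (directrix is vertical). Vertex x-coordinate = (1/2 + (-21/2))/2 = -5; y-coordinate = -7.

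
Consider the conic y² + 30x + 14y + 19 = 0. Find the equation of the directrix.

x = 17/2

Only y is squared. Complete the square in y: (y + 7)² = -30(x - 1).
Vertex (1, -7); 4p = -30 so p = -15/2. Opens left.
Directrix is the vertical line x = h − p = 1 − (-15/2) = 17/2.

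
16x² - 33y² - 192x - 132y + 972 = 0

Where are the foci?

Collect terms: 16(x² - 12x) -33(y² + 4y) = -972
16(x - 6)² -33(y + 2)² = -972 + 576 - 132 = -528
Divide through by -528 to get (y + 2)²/16 - (x - 6)²/33 = 1.
Hyperbola, center (6, -2), transverse axis vertical; a² = 16, b² = 33.
c² = a² + b² = 16 + 33 = 49, so c = 7.
Foci lie on the vertical axis through the center: (h, k ± c).

(6, -9) and (6, 5)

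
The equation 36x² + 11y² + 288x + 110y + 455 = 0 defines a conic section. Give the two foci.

Collect terms: 36(x² + 8x) + 11(y² + 10y) = -455
Complete the square: 36(x + 4)² + 11(y + 5)² = -455 + 576 + 275 = 396
Dividing both sides by 396: (x + 4)²/11 + (y + 5)²/36 = 1
Ellipse, center (-4, -5), major axis vertical; a² = 36, b² = 11.
c² = a² - b² = 36 - 11 = 25, so c = 5.
Foci lie on the vertical axis through the center: (h, k ± c).

(-4, -10) and (-4, 0)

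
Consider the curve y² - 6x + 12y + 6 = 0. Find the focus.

(-7/2, -6)

Only y is squared. Complete the square in y: (y + 6)² = 6(x + 5).
Vertex (-5, -6); 4p = 6 so p = 3/2. Opens right.
Focus is p units from the vertex along the axis: (h + p, k).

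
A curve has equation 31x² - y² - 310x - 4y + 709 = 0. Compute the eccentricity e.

e = 4√2

Group: 31(x² - 10x) -(y² + 4y) = -709
Completing the square gives 31(x - 5)² -(y + 2)² = -709 + 775 - 4 = 62.
Divide through by 62 to get (x - 5)²/2 - (y + 2)²/62 = 1.
Hyperbola, center (5, -2), transverse axis horizontal; a² = 2, b² = 62.
c² = a² + b² = 64, so c = 8.
e = c/a = 8/√2 = 4√2.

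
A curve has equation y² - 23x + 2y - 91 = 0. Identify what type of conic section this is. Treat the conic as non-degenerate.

No xy term. Coefficients of x² and y² are A = 0, C = 1.
Exactly one squared variable ⇒ parabola.

parabola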